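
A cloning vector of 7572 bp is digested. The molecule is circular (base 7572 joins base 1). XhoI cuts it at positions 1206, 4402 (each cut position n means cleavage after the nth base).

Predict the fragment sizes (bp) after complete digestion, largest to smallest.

Circular molecule, 2 cuts → 2 fragments:
  4402 − 1206 = 3196 bp
  wrap: 7572 − 4402 + 1206 = 4376 bp
Sorted largest to smallest: 4376, 3196 bp.

4376, 3196 bp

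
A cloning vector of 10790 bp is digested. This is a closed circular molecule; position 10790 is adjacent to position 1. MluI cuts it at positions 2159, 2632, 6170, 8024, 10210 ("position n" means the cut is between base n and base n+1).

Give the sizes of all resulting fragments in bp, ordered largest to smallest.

Circular molecule, 5 cuts → 5 fragments:
  2632 − 2159 = 473 bp
  6170 − 2632 = 3538 bp
  8024 − 6170 = 1854 bp
  10210 − 8024 = 2186 bp
  wrap: 10790 − 10210 + 2159 = 2739 bp
Sorted largest to smallest: 3538, 2739, 2186, 1854, 473 bp.

3538, 2739, 2186, 1854, 473 bp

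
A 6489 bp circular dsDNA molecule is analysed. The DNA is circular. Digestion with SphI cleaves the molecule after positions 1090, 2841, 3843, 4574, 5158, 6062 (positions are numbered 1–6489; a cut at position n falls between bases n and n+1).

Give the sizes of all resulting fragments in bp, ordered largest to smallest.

1751, 1517, 1002, 904, 731, 584 bp

Circular molecule, 6 cuts → 6 fragments:
  2841 − 1090 = 1751 bp
  3843 − 2841 = 1002 bp
  4574 − 3843 = 731 bp
  5158 − 4574 = 584 bp
  6062 − 5158 = 904 bp
  wrap: 6489 − 6062 + 1090 = 1517 bp
Sorted largest to smallest: 1751, 1517, 1002, 904, 731, 584 bp.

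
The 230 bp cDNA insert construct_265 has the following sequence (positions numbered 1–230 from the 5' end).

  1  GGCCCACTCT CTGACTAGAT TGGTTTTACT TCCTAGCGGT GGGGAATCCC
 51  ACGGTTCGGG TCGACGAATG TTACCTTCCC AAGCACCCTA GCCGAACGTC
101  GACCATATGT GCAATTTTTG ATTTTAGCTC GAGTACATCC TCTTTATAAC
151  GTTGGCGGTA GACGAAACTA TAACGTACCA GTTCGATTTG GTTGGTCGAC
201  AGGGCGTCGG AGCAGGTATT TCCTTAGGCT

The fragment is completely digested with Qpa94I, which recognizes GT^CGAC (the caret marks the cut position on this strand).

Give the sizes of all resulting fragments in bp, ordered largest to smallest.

Qpa94I sites (GTCGAC) start at positions 60, 98, 195.
Qpa94I cuts after base 2 of each site, so after positions 61, 99, 196.
Linear molecule, 3 cuts → 4 fragments:
  1–61 → 61 bp
  62–99 → 38 bp
  100–196 → 97 bp
  197–230 → 34 bp
Sorted largest to smallest: 97, 61, 38, 34 bp.

97, 61, 38, 34 bp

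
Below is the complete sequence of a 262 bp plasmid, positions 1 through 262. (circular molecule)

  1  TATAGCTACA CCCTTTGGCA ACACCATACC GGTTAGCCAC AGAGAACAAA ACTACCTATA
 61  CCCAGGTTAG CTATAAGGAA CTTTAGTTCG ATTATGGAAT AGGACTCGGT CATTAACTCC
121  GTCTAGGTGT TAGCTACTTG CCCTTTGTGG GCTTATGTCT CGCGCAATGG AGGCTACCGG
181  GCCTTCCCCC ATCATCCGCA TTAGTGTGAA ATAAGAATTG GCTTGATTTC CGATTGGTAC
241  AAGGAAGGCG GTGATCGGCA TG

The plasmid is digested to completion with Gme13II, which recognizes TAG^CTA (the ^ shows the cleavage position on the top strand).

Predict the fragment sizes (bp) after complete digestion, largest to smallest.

134, 65, 63 bp

Gme13II sites (TAGCTA) start at positions 3, 68, 131.
Gme13II cuts after base 3 of each site, so after positions 5, 70, 133.
Circular molecule, 3 cuts → 3 fragments:
  6–70 → 65 bp
  71–133 → 63 bp
  134–262 then 1–5 → 129 + 5 = 134 bp
Sorted largest to smallest: 134, 65, 63 bp.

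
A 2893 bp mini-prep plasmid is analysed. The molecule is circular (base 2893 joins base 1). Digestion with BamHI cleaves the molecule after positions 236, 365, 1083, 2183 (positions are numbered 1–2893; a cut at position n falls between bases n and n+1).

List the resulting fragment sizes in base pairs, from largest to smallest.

1100, 946, 718, 129 bp

Circular molecule, 4 cuts → 4 fragments:
  365 − 236 = 129 bp
  1083 − 365 = 718 bp
  2183 − 1083 = 1100 bp
  wrap: 2893 − 2183 + 236 = 946 bp
Sorted largest to smallest: 1100, 946, 718, 129 bp.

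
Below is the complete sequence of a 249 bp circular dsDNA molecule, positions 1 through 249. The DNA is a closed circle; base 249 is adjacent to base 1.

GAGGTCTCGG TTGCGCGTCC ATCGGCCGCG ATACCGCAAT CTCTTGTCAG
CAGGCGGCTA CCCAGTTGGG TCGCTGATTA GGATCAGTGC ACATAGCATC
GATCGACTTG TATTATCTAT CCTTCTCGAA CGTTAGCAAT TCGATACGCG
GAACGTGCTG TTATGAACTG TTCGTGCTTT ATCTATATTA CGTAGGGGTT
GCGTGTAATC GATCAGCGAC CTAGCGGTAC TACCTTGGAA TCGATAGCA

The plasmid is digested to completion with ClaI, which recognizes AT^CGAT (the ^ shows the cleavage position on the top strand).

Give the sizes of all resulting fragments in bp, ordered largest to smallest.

ClaI sites (ATCGAT) start at positions 98, 208, 240.
ClaI cuts after base 2 of each site, so after positions 99, 209, 241.
Circular molecule, 3 cuts → 3 fragments:
  100–209 → 110 bp
  210–241 → 32 bp
  242–249 then 1–99 → 8 + 99 = 107 bp
Sorted largest to smallest: 110, 107, 32 bp.

110, 107, 32 bp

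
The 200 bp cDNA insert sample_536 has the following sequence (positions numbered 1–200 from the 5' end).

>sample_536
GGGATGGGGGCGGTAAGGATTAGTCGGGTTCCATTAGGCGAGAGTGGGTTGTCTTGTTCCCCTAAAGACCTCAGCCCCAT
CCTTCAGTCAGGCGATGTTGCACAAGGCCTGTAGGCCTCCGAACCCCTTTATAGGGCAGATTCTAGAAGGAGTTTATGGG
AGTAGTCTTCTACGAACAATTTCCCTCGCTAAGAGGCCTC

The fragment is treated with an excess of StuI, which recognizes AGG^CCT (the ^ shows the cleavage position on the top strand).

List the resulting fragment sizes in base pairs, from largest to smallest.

107, 81, 8, 4 bp

StuI sites (AGGCCT) start at positions 105, 113, 194.
StuI cuts after base 3 of each site, so after positions 107, 115, 196.
Linear molecule, 3 cuts → 4 fragments:
  1–107 → 107 bp
  108–115 → 8 bp
  116–196 → 81 bp
  197–200 → 4 bp
Sorted largest to smallest: 107, 81, 8, 4 bp.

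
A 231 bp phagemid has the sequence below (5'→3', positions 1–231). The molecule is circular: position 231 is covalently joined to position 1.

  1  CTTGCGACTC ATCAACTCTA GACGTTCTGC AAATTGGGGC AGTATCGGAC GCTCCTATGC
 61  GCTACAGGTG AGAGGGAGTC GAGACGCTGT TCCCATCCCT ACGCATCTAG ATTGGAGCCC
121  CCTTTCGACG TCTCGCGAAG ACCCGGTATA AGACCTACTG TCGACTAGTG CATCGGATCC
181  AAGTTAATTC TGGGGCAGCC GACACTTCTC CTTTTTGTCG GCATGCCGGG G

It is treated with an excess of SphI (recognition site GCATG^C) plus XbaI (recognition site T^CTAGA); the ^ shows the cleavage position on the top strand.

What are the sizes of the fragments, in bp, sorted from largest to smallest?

119, 89, 23 bp

The SphI site (GCATGC) starts at position 221.
SphI cuts after base 5 of each site (before the last base), so after position 225.
XbaI sites (TCTAGA) start at positions 17, 106.
XbaI cuts after the first base of each site, so after positions 17, 106.
Combined cut positions: 17, 106, 225.
Circular molecule, 3 cuts → 3 fragments:
  18–106 → 89 bp
  107–225 → 119 bp
  226–231 then 1–17 → 6 + 17 = 23 bp
Sorted largest to smallest: 119, 89, 23 bp.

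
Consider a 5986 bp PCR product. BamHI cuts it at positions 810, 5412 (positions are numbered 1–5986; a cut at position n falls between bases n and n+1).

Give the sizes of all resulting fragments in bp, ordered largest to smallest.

Linear molecule, 2 cuts → 3 fragments:
  810 − 0 = 810 bp
  5412 − 810 = 4602 bp
  5986 − 5412 = 574 bp
Sorted largest to smallest: 4602, 810, 574 bp.

4602, 810, 574 bp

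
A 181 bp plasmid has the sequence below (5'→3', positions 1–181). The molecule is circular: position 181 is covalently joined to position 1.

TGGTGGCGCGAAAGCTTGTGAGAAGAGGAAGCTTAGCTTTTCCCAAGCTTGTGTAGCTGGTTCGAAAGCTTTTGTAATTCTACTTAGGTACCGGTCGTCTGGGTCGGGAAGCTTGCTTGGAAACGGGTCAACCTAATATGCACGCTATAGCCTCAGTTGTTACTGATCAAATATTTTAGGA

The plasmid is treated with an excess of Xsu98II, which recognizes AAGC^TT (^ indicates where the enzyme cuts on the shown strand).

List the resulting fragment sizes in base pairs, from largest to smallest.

Xsu98II sites (AAGCTT) start at positions 12, 29, 45, 66, 109.
Xsu98II cuts after base 4 of each site, so after positions 15, 32, 48, 69, 112.
Circular molecule, 5 cuts → 5 fragments:
  16–32 → 17 bp
  33–48 → 16 bp
  49–69 → 21 bp
  70–112 → 43 bp
  113–181 then 1–15 → 69 + 15 = 84 bp
Sorted largest to smallest: 84, 43, 21, 17, 16 bp.

84, 43, 21, 17, 16 bp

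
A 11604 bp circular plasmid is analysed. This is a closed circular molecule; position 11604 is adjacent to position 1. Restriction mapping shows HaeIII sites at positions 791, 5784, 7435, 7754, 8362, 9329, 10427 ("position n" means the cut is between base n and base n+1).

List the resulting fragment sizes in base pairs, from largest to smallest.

Circular molecule, 7 cuts → 7 fragments:
  5784 − 791 = 4993 bp
  7435 − 5784 = 1651 bp
  7754 − 7435 = 319 bp
  8362 − 7754 = 608 bp
  9329 − 8362 = 967 bp
  10427 − 9329 = 1098 bp
  wrap: 11604 − 10427 + 791 = 1968 bp
Sorted largest to smallest: 4993, 1968, 1651, 1098, 967, 608, 319 bp.

4993, 1968, 1651, 1098, 967, 608, 319 bp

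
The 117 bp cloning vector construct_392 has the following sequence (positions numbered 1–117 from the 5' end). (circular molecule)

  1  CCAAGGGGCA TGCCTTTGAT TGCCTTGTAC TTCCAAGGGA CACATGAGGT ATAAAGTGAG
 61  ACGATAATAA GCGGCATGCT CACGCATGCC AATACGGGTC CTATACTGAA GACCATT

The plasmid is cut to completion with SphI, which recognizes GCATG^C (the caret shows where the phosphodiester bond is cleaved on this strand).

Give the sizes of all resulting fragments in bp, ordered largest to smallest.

SphI sites (GCATGC) start at positions 8, 74, 84.
SphI cuts after base 5 of each site (before the last base), so after positions 12, 78, 88.
Circular molecule, 3 cuts → 3 fragments:
  13–78 → 66 bp
  79–88 → 10 bp
  89–117 then 1–12 → 29 + 12 = 41 bp
Sorted largest to smallest: 66, 41, 10 bp.

66, 41, 10 bp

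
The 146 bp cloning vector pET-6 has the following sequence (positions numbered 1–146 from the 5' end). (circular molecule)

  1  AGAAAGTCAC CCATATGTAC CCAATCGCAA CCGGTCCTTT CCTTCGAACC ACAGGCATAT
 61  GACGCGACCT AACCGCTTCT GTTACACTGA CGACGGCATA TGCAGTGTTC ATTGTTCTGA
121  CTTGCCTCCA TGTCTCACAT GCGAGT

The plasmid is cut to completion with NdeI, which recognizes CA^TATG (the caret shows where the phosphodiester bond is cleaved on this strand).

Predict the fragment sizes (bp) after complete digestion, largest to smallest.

61, 44, 41 bp

NdeI sites (CATATG) start at positions 12, 56, 97.
NdeI cuts after base 2 of each site, so after positions 13, 57, 98.
Circular molecule, 3 cuts → 3 fragments:
  14–57 → 44 bp
  58–98 → 41 bp
  99–146 then 1–13 → 48 + 13 = 61 bp
Sorted largest to smallest: 61, 44, 41 bp.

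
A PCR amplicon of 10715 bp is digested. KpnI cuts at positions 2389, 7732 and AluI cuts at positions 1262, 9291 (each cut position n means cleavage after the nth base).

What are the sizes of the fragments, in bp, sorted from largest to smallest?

Combined cut positions (sorted): 1262, 2389, 7732, 9291.
Linear molecule, 4 cuts → 5 fragments:
  1262 − 0 = 1262 bp
  2389 − 1262 = 1127 bp
  7732 − 2389 = 5343 bp
  9291 − 7732 = 1559 bp
  10715 − 9291 = 1424 bp
Sorted largest to smallest: 5343, 1559, 1424, 1262, 1127 bp.

5343, 1559, 1424, 1262, 1127 bp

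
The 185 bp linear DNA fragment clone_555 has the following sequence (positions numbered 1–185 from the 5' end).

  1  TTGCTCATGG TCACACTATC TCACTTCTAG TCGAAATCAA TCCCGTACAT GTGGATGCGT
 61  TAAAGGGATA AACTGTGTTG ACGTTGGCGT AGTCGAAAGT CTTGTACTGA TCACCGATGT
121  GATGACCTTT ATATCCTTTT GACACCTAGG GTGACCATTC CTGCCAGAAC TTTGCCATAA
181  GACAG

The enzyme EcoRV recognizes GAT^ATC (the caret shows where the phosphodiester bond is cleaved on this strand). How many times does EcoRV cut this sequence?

0

No occurrence of GATATC is present in the sequence.
EcoRV does not cut: 0 sites.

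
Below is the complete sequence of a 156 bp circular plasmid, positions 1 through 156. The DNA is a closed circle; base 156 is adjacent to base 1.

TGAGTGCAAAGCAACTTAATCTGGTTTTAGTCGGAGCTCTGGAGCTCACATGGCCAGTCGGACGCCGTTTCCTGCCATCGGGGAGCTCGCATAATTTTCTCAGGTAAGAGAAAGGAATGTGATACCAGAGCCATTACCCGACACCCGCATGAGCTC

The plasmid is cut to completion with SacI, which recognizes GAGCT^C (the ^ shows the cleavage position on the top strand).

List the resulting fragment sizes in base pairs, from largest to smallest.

68, 41, 39, 8 bp

SacI sites (GAGCTC) start at positions 34, 42, 83, 151.
SacI cuts after base 5 of each site (before the last base), so after positions 38, 46, 87, 155.
Circular molecule, 4 cuts → 4 fragments:
  39–46 → 8 bp
  47–87 → 41 bp
  88–155 → 68 bp
  156–156 then 1–38 → 1 + 38 = 39 bp
Sorted largest to smallest: 68, 41, 39, 8 bp.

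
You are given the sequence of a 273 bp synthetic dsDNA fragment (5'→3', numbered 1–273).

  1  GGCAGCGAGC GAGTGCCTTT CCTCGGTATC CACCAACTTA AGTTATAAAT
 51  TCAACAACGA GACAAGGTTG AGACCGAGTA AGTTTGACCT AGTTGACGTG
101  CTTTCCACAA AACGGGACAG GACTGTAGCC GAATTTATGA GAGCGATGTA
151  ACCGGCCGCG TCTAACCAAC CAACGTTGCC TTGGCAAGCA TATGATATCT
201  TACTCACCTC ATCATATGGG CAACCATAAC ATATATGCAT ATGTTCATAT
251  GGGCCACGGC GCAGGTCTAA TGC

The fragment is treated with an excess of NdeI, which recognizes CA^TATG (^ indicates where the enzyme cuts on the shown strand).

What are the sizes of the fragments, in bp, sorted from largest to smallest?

190, 26, 25, 24, 8 bp

NdeI sites (CATATG) start at positions 189, 213, 238, 246.
NdeI cuts after base 2 of each site, so after positions 190, 214, 239, 247.
Linear molecule, 4 cuts → 5 fragments:
  1–190 → 190 bp
  191–214 → 24 bp
  215–239 → 25 bp
  240–247 → 8 bp
  248–273 → 26 bp
Sorted largest to smallest: 190, 26, 25, 24, 8 bp.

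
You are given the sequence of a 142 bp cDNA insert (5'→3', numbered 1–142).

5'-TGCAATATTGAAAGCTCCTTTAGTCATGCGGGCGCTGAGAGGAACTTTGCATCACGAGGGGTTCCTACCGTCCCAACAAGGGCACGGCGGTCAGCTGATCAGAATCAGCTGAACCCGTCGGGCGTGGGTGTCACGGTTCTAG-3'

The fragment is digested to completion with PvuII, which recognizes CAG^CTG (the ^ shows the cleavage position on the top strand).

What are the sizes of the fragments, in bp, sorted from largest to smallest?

PvuII sites (CAGCTG) start at positions 92, 106.
PvuII cuts after base 3 of each site, so after positions 94, 108.
Linear molecule, 2 cuts → 3 fragments:
  1–94 → 94 bp
  95–108 → 14 bp
  109–142 → 34 bp
Sorted largest to smallest: 94, 34, 14 bp.

94, 34, 14 bp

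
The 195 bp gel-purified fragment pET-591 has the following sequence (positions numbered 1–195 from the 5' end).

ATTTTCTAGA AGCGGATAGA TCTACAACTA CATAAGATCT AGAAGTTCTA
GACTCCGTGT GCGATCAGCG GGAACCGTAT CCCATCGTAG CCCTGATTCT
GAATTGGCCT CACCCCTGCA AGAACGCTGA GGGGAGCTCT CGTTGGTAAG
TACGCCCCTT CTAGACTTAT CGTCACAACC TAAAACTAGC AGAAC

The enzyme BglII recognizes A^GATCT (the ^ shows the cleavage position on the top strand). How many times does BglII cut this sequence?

AGATCT occurs starting at positions 18, 35.
BglII cuts at 2 sites.

2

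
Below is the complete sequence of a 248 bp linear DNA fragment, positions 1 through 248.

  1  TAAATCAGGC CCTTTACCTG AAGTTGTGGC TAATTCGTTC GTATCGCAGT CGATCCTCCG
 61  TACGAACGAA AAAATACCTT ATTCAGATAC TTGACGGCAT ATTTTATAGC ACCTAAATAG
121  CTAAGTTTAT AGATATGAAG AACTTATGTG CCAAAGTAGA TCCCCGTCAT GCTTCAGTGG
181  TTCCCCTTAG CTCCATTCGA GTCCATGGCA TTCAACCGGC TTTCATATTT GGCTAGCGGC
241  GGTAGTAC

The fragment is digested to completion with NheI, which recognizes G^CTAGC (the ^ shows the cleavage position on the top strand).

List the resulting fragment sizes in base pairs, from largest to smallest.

The NheI site (GCTAGC) starts at position 232.
NheI cuts after the first base of each site, so after position 232.
Linear molecule, 1 cut → 2 fragments:
  1–232 → 232 bp
  233–248 → 16 bp
Sorted largest to smallest: 232, 16 bp.

232, 16 bp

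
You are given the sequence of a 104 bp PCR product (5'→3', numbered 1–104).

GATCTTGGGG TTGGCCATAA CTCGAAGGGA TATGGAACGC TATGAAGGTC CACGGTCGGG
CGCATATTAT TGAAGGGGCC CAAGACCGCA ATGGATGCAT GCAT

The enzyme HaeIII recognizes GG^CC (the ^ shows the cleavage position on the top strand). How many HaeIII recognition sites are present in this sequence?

GGCC occurs starting at positions 13, 77.
HaeIII cuts at 2 sites.

2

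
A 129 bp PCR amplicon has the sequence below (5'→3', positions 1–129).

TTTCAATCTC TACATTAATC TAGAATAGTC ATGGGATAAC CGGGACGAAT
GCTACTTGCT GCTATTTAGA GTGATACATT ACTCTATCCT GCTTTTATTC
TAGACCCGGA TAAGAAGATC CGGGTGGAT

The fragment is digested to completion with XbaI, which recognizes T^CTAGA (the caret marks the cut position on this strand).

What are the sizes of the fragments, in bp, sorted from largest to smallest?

80, 30, 19 bp

XbaI sites (TCTAGA) start at positions 19, 99.
XbaI cuts after the first base of each site, so after positions 19, 99.
Linear molecule, 2 cuts → 3 fragments:
  1–19 → 19 bp
  20–99 → 80 bp
  100–129 → 30 bp
Sorted largest to smallest: 80, 30, 19 bp.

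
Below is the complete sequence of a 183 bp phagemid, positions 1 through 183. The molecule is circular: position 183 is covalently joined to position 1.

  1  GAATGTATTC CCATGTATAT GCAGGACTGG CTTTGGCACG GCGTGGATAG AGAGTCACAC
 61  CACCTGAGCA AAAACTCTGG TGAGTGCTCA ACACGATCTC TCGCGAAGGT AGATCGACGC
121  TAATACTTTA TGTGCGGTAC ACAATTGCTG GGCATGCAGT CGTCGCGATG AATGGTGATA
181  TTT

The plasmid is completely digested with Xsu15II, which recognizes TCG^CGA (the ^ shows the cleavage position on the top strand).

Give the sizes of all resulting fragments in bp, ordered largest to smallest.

121, 62 bp

Xsu15II sites (TCGCGA) start at positions 101, 163.
Xsu15II cuts after base 3 of each site, so after positions 103, 165.
Circular molecule, 2 cuts → 2 fragments:
  104–165 → 62 bp
  166–183 then 1–103 → 18 + 103 = 121 bp
Sorted largest to smallest: 121, 62 bp.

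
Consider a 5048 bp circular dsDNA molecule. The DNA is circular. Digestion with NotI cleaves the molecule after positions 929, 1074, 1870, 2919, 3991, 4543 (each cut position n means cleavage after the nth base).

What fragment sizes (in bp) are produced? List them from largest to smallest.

1434, 1072, 1049, 796, 552, 145 bp

Circular molecule, 6 cuts → 6 fragments:
  1074 − 929 = 145 bp
  1870 − 1074 = 796 bp
  2919 − 1870 = 1049 bp
  3991 − 2919 = 1072 bp
  4543 − 3991 = 552 bp
  wrap: 5048 − 4543 + 929 = 1434 bp
Sorted largest to smallest: 1434, 1072, 1049, 796, 552, 145 bp.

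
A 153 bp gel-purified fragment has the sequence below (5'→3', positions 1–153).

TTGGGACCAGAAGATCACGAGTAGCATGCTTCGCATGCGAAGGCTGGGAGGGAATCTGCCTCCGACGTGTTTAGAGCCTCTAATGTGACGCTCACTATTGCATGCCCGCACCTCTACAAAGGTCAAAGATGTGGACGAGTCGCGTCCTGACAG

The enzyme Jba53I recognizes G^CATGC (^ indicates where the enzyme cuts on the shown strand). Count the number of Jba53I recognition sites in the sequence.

GCATGC occurs starting at positions 24, 33, 100.
Jba53I cuts at 3 sites.

3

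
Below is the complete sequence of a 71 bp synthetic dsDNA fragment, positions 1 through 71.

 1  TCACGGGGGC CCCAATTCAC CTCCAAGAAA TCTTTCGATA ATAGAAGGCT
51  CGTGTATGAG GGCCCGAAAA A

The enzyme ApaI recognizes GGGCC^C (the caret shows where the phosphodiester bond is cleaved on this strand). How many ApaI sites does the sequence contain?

2

GGGCCC occurs starting at positions 7, 60.
ApaI cuts at 2 sites.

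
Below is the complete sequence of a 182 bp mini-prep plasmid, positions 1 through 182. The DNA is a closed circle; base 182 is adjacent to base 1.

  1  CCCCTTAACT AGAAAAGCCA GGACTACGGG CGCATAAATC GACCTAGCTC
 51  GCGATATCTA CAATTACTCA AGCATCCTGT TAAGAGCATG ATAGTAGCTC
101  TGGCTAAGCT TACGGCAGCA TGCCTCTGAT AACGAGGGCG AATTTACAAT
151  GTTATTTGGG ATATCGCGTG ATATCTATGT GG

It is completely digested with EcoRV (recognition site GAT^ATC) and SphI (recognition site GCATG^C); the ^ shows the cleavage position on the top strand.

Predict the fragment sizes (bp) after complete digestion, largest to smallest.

EcoRV sites (GATATC) start at positions 53, 160, 170.
EcoRV cuts after base 3 of each site, so after positions 55, 162, 172.
The SphI site (GCATGC) starts at position 118.
SphI cuts after base 5 of each site (before the last base), so after position 122.
Combined cut positions: 55, 122, 162, 172.
Circular molecule, 4 cuts → 4 fragments:
  56–122 → 67 bp
  123–162 → 40 bp
  163–172 → 10 bp
  173–182 then 1–55 → 10 + 55 = 65 bp
Sorted largest to smallest: 67, 65, 40, 10 bp.

67, 65, 40, 10 bp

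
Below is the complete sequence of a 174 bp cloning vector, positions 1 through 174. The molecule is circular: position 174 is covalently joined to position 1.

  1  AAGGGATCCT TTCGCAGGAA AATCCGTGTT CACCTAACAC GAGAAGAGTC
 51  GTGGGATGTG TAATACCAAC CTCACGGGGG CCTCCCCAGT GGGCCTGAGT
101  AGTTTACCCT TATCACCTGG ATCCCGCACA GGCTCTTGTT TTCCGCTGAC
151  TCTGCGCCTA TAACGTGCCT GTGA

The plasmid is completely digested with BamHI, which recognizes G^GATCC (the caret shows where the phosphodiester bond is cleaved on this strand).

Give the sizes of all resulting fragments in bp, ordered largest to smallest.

115, 59 bp

BamHI sites (GGATCC) start at positions 4, 119.
BamHI cuts after the first base of each site, so after positions 4, 119.
Circular molecule, 2 cuts → 2 fragments:
  5–119 → 115 bp
  120–174 then 1–4 → 55 + 4 = 59 bp
Sorted largest to smallest: 115, 59 bp.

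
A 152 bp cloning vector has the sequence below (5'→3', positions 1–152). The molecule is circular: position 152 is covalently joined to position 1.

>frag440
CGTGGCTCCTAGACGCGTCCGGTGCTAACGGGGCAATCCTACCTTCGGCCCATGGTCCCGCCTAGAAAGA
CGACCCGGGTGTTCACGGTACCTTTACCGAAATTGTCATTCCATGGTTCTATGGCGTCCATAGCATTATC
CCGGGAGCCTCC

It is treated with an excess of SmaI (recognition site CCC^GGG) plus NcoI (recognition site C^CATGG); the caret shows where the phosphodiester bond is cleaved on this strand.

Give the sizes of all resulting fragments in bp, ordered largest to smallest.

60, 35, 31, 26 bp

SmaI sites (CCCGGG) start at positions 74, 140.
SmaI cuts after base 3 of each site, so after positions 76, 142.
NcoI sites (CCATGG) start at positions 50, 111.
NcoI cuts after the first base of each site, so after positions 50, 111.
Combined cut positions: 50, 76, 111, 142.
Circular molecule, 4 cuts → 4 fragments:
  51–76 → 26 bp
  77–111 → 35 bp
  112–142 → 31 bp
  143–152 then 1–50 → 10 + 50 = 60 bp
Sorted largest to smallest: 60, 35, 31, 26 bp.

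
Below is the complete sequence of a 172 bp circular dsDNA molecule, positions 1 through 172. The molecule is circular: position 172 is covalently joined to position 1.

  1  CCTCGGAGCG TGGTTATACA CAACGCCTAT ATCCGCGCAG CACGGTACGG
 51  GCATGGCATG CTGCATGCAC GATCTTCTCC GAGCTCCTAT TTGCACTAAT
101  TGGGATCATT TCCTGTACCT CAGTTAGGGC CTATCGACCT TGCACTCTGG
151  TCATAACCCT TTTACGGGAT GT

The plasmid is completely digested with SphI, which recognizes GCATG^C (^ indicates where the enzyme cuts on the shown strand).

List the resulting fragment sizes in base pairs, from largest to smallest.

165, 7 bp

SphI sites (GCATGC) start at positions 56, 63.
SphI cuts after base 5 of each site (before the last base), so after positions 60, 67.
Circular molecule, 2 cuts → 2 fragments:
  61–67 → 7 bp
  68–172 then 1–60 → 105 + 60 = 165 bp
Sorted largest to smallest: 165, 7 bp.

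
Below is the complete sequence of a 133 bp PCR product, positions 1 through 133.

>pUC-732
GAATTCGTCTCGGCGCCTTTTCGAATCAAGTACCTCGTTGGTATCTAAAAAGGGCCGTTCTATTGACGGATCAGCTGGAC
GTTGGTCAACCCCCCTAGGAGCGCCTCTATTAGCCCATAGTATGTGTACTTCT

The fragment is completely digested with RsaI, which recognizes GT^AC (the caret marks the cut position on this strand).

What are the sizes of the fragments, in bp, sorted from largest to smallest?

RsaI sites (GTAC) start at positions 30, 126.
RsaI cuts after base 2 of each site, so after positions 31, 127.
Linear molecule, 2 cuts → 3 fragments:
  1–31 → 31 bp
  32–127 → 96 bp
  128–133 → 6 bp
Sorted largest to smallest: 96, 31, 6 bp.

96, 31, 6 bp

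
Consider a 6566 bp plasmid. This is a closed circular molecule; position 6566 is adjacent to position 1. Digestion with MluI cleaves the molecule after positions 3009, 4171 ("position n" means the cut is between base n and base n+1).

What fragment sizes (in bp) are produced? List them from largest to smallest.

5404, 1162 bp

Circular molecule, 2 cuts → 2 fragments:
  4171 − 3009 = 1162 bp
  wrap: 6566 − 4171 + 3009 = 5404 bp
Sorted largest to smallest: 5404, 1162 bp.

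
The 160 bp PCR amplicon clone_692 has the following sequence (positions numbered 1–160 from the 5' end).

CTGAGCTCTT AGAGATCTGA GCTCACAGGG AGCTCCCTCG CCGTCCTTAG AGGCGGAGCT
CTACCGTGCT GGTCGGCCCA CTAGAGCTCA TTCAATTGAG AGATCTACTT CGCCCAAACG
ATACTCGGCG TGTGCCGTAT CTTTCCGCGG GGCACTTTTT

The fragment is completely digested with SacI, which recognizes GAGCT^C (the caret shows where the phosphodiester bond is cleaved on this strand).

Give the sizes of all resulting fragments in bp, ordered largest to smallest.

72, 28, 26, 16, 11, 7 bp

SacI sites (GAGCTC) start at positions 3, 19, 30, 56, 84.
SacI cuts after base 5 of each site (before the last base), so after positions 7, 23, 34, 60, 88.
Linear molecule, 5 cuts → 6 fragments:
  1–7 → 7 bp
  8–23 → 16 bp
  24–34 → 11 bp
  35–60 → 26 bp
  61–88 → 28 bp
  89–160 → 72 bp
Sorted largest to smallest: 72, 28, 26, 16, 11, 7 bp.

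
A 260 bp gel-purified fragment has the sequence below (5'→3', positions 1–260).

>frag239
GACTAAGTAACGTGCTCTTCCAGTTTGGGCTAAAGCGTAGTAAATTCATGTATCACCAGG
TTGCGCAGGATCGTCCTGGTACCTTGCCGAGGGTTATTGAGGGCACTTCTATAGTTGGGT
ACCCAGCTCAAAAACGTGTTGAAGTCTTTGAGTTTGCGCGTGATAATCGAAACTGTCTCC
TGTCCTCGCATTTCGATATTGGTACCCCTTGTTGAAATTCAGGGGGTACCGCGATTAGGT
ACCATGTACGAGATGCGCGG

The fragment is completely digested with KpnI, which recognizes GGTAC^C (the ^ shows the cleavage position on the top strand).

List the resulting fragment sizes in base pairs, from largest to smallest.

83, 82, 40, 24, 18, 13 bp

KpnI sites (GGTACC) start at positions 78, 118, 201, 225, 238.
KpnI cuts after base 5 of each site (before the last base), so after positions 82, 122, 205, 229, 242.
Linear molecule, 5 cuts → 6 fragments:
  1–82 → 82 bp
  83–122 → 40 bp
  123–205 → 83 bp
  206–229 → 24 bp
  230–242 → 13 bp
  243–260 → 18 bp
Sorted largest to smallest: 83, 82, 40, 24, 18, 13 bp.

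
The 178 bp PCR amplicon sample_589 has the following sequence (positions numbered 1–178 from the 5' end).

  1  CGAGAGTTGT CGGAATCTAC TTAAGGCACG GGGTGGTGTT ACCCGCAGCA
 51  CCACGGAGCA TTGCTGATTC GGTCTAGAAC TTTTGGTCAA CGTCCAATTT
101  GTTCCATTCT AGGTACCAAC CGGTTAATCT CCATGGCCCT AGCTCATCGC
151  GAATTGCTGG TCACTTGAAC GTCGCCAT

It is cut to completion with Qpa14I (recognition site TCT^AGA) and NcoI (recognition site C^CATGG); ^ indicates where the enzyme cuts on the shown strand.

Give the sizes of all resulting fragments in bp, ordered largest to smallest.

The Qpa14I site (TCTAGA) starts at position 73.
Qpa14I cuts after base 3 of each site, so after position 75.
The NcoI site (CCATGG) starts at position 131.
NcoI cuts after the first base of each site, so after position 131.
Combined cut positions: 75, 131.
Linear molecule, 2 cuts → 3 fragments:
  1–75 → 75 bp
  76–131 → 56 bp
  132–178 → 47 bp
Sorted largest to smallest: 75, 56, 47 bp.

75, 56, 47 bp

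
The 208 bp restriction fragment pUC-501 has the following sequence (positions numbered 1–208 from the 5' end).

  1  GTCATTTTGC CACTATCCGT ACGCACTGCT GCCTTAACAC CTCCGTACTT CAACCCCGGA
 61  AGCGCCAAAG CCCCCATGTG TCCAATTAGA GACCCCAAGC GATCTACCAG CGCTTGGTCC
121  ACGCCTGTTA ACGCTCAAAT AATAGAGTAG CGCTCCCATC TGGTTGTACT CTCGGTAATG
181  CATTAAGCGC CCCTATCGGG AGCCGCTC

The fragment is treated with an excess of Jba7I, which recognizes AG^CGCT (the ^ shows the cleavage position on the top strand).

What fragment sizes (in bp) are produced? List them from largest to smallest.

110, 58, 40 bp

Jba7I sites (AGCGCT) start at positions 109, 149.
Jba7I cuts after base 2 of each site, so after positions 110, 150.
Linear molecule, 2 cuts → 3 fragments:
  1–110 → 110 bp
  111–150 → 40 bp
  151–208 → 58 bp
Sorted largest to smallest: 110, 58, 40 bp.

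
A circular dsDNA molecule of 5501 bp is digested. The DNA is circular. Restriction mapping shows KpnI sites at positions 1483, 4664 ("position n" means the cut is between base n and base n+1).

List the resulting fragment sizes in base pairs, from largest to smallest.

3181, 2320 bp

Circular molecule, 2 cuts → 2 fragments:
  4664 − 1483 = 3181 bp
  wrap: 5501 − 4664 + 1483 = 2320 bp
Sorted largest to smallest: 3181, 2320 bp.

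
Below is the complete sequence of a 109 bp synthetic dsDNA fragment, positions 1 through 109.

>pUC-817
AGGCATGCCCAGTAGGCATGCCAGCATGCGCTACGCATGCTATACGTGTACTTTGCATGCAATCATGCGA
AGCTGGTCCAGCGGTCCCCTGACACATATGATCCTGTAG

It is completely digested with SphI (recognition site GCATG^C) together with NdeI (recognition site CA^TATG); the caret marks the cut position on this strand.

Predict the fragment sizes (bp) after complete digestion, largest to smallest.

37, 20, 13, 13, 11, 8, 7 bp

SphI sites (GCATGC) start at positions 3, 16, 24, 35, 55.
SphI cuts after base 5 of each site (before the last base), so after positions 7, 20, 28, 39, 59.
The NdeI site (CATATG) starts at position 95.
NdeI cuts after base 2 of each site, so after position 96.
Combined cut positions: 7, 20, 28, 39, 59, 96.
Linear molecule, 6 cuts → 7 fragments:
  1–7 → 7 bp
  8–20 → 13 bp
  21–28 → 8 bp
  29–39 → 11 bp
  40–59 → 20 bp
  60–96 → 37 bp
  97–109 → 13 bp
Sorted largest to smallest: 37, 20, 13, 13, 11, 8, 7 bp.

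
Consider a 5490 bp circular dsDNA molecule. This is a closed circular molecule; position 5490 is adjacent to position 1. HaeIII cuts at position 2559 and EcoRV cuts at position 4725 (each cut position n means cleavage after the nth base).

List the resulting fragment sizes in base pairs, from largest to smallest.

Combined cut positions (sorted): 2559, 4725.
Circular molecule, 2 cuts → 2 fragments:
  4725 − 2559 = 2166 bp
  wrap: 5490 − 4725 + 2559 = 3324 bp
Sorted largest to smallest: 3324, 2166 bp.

3324, 2166 bp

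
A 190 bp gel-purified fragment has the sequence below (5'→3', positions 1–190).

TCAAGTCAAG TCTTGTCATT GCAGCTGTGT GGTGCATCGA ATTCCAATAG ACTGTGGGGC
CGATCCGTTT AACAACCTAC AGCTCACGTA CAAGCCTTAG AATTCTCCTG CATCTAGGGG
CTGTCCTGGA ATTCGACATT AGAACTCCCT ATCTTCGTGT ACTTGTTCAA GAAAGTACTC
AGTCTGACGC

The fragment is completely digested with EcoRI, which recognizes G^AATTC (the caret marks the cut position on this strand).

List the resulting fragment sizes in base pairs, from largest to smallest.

61, 61, 39, 29 bp

EcoRI sites (GAATTC) start at positions 39, 100, 129.
EcoRI cuts after the first base of each site, so after positions 39, 100, 129.
Linear molecule, 3 cuts → 4 fragments:
  1–39 → 39 bp
  40–100 → 61 bp
  101–129 → 29 bp
  130–190 → 61 bp
Sorted largest to smallest: 61, 61, 39, 29 bp.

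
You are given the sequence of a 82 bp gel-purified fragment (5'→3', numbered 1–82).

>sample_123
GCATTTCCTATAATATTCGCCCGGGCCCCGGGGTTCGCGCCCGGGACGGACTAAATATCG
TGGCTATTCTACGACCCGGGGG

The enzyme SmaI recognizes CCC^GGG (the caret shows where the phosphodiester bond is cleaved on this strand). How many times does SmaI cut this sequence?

CCCGGG occurs starting at positions 20, 27, 40, 75.
SmaI cuts at 4 sites.

4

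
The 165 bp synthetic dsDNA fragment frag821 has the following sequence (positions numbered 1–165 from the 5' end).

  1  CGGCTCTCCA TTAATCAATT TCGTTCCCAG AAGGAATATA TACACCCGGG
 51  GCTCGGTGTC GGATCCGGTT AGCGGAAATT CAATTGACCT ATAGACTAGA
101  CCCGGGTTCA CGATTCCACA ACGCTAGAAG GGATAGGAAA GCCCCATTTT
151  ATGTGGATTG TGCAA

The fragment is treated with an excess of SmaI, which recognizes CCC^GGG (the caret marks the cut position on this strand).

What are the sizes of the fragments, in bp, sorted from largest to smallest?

62, 56, 47 bp

SmaI sites (CCCGGG) start at positions 45, 101.
SmaI cuts after base 3 of each site, so after positions 47, 103.
Linear molecule, 2 cuts → 3 fragments:
  1–47 → 47 bp
  48–103 → 56 bp
  104–165 → 62 bp
Sorted largest to smallest: 62, 56, 47 bp.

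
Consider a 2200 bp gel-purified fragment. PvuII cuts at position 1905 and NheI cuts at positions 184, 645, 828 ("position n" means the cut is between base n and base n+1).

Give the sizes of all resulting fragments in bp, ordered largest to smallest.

1077, 461, 295, 184, 183 bp

Combined cut positions (sorted): 184, 645, 828, 1905.
Linear molecule, 4 cuts → 5 fragments:
  184 − 0 = 184 bp
  645 − 184 = 461 bp
  828 − 645 = 183 bp
  1905 − 828 = 1077 bp
  2200 − 1905 = 295 bp
Sorted largest to smallest: 1077, 461, 295, 184, 183 bp.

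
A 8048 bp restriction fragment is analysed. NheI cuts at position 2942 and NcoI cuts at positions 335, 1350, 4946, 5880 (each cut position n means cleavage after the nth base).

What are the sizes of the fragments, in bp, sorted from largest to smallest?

Combined cut positions (sorted): 335, 1350, 2942, 4946, 5880.
Linear molecule, 5 cuts → 6 fragments:
  335 − 0 = 335 bp
  1350 − 335 = 1015 bp
  2942 − 1350 = 1592 bp
  4946 − 2942 = 2004 bp
  5880 − 4946 = 934 bp
  8048 − 5880 = 2168 bp
Sorted largest to smallest: 2168, 2004, 1592, 1015, 934, 335 bp.

2168, 2004, 1592, 1015, 934, 335 bp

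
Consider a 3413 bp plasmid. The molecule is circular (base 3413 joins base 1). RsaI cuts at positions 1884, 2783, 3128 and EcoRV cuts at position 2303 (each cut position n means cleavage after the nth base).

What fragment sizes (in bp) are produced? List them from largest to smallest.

Combined cut positions (sorted): 1884, 2303, 2783, 3128.
Circular molecule, 4 cuts → 4 fragments:
  2303 − 1884 = 419 bp
  2783 − 2303 = 480 bp
  3128 − 2783 = 345 bp
  wrap: 3413 − 3128 + 1884 = 2169 bp
Sorted largest to smallest: 2169, 480, 419, 345 bp.

2169, 480, 419, 345 bp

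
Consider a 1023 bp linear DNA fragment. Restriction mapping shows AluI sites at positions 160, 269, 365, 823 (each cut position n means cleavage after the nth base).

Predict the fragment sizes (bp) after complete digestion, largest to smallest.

458, 200, 160, 109, 96 bp

Linear molecule, 4 cuts → 5 fragments:
  160 − 0 = 160 bp
  269 − 160 = 109 bp
  365 − 269 = 96 bp
  823 − 365 = 458 bp
  1023 − 823 = 200 bp
Sorted largest to smallest: 458, 200, 160, 109, 96 bp.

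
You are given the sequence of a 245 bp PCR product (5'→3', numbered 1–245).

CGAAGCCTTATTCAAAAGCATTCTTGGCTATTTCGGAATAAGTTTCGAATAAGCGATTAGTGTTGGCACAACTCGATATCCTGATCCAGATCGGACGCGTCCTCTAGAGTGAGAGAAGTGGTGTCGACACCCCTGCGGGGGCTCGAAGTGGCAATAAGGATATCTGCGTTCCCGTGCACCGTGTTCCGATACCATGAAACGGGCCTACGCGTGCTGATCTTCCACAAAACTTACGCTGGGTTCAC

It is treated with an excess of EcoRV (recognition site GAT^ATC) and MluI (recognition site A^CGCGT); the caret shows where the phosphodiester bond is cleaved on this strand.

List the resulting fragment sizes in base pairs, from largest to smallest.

EcoRV sites (GATATC) start at positions 75, 159.
EcoRV cuts after base 3 of each site, so after positions 77, 161.
MluI sites (ACGCGT) start at positions 95, 207.
MluI cuts after the first base of each site, so after positions 95, 207.
Combined cut positions: 77, 95, 161, 207.
Linear molecule, 4 cuts → 5 fragments:
  1–77 → 77 bp
  78–95 → 18 bp
  96–161 → 66 bp
  162–207 → 46 bp
  208–245 → 38 bp
Sorted largest to smallest: 77, 66, 46, 38, 18 bp.

77, 66, 46, 38, 18 bp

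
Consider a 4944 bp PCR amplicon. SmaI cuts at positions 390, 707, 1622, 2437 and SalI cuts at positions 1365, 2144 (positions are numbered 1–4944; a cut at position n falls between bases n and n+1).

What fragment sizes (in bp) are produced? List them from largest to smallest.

2507, 658, 522, 390, 317, 293, 257 bp

Combined cut positions (sorted): 390, 707, 1365, 1622, 2144, 2437.
Linear molecule, 6 cuts → 7 fragments:
  390 − 0 = 390 bp
  707 − 390 = 317 bp
  1365 − 707 = 658 bp
  1622 − 1365 = 257 bp
  2144 − 1622 = 522 bp
  2437 − 2144 = 293 bp
  4944 − 2437 = 2507 bp
Sorted largest to smallest: 2507, 658, 522, 390, 317, 293, 257 bp.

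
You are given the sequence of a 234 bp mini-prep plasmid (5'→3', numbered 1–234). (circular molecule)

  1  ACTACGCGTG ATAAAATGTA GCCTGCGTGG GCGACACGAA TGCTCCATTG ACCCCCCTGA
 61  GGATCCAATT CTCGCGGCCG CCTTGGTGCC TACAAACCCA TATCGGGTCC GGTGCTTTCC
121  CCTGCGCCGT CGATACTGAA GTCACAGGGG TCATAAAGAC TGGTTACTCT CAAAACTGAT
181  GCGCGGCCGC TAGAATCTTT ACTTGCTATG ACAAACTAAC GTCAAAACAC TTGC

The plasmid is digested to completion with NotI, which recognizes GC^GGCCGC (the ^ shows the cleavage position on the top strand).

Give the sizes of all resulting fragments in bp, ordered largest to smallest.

125, 109 bp

NotI sites (GCGGCCGC) start at positions 74, 183.
NotI cuts after base 2 of each site, so after positions 75, 184.
Circular molecule, 2 cuts → 2 fragments:
  76–184 → 109 bp
  185–234 then 1–75 → 50 + 75 = 125 bp
Sorted largest to smallest: 125, 109 bp.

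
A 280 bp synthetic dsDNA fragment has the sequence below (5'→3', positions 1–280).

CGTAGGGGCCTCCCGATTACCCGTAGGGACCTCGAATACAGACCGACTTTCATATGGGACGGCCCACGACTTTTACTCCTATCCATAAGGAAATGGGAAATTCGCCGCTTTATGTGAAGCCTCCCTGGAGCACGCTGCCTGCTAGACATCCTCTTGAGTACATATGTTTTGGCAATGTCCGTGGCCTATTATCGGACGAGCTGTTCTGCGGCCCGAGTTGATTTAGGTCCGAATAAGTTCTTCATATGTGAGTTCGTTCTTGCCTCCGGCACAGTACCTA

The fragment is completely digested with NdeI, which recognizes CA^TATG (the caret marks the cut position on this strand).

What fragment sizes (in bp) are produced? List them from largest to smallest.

NdeI sites (CATATG) start at positions 51, 161, 243.
NdeI cuts after base 2 of each site, so after positions 52, 162, 244.
Linear molecule, 3 cuts → 4 fragments:
  1–52 → 52 bp
  53–162 → 110 bp
  163–244 → 82 bp
  245–280 → 36 bp
Sorted largest to smallest: 110, 82, 52, 36 bp.

110, 82, 52, 36 bp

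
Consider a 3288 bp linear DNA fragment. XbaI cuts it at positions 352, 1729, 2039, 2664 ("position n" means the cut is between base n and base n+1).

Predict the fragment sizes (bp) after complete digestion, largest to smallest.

1377, 625, 624, 352, 310 bp

Linear molecule, 4 cuts → 5 fragments:
  352 − 0 = 352 bp
  1729 − 352 = 1377 bp
  2039 − 1729 = 310 bp
  2664 − 2039 = 625 bp
  3288 − 2664 = 624 bp
Sorted largest to smallest: 1377, 625, 624, 352, 310 bp.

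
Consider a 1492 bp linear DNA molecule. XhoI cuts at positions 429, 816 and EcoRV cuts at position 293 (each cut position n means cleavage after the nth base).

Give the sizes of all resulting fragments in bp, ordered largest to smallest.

Combined cut positions (sorted): 293, 429, 816.
Linear molecule, 3 cuts → 4 fragments:
  293 − 0 = 293 bp
  429 − 293 = 136 bp
  816 − 429 = 387 bp
  1492 − 816 = 676 bp
Sorted largest to smallest: 676, 387, 293, 136 bp.

676, 387, 293, 136 bp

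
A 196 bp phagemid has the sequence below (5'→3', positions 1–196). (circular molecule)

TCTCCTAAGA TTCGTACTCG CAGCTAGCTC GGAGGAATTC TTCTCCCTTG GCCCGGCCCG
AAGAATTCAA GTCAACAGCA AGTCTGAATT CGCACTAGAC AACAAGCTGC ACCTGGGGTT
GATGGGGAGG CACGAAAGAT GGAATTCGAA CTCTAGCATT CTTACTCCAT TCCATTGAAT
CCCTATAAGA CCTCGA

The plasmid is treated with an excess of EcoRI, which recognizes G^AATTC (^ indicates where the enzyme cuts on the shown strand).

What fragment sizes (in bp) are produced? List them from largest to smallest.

EcoRI sites (GAATTC) start at positions 35, 63, 86, 142.
EcoRI cuts after the first base of each site, so after positions 35, 63, 86, 142.
Circular molecule, 4 cuts → 4 fragments:
  36–63 → 28 bp
  64–86 → 23 bp
  87–142 → 56 bp
  143–196 then 1–35 → 54 + 35 = 89 bp
Sorted largest to smallest: 89, 56, 28, 23 bp.

89, 56, 28, 23 bp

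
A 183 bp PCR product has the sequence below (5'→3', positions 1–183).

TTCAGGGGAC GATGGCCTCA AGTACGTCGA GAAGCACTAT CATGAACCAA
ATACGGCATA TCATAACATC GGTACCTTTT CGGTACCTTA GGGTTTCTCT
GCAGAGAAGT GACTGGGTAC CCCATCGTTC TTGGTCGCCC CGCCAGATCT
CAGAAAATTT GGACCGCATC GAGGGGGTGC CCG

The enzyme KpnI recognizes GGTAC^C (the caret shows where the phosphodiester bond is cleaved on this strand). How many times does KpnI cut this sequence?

GGTACC occurs starting at positions 71, 82, 116.
KpnI cuts at 3 sites.

3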